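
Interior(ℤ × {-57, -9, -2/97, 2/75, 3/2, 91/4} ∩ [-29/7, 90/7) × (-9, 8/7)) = ∅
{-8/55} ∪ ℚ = ℚ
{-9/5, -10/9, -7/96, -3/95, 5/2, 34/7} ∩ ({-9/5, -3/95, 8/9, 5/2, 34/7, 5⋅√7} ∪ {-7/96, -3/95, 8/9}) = {-9/5, -7/96, -3/95, 5/2, 34/7}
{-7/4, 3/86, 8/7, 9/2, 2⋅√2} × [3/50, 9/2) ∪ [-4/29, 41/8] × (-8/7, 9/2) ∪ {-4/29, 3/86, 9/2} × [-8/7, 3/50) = ({-4/29, 3/86, 9/2} × [-8/7, 3/50)) ∪ ([-4/29, 41/8] × (-8/7, 9/2)) ∪ ({-7/4, 3/86, 8/7, 9/2, 2⋅√2} × [3/50, 9/2))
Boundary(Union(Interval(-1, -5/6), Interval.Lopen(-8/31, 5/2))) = {-1, -5/6, -8/31, 5/2}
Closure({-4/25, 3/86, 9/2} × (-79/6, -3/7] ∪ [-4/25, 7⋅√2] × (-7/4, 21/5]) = ({-4/25, 3/86, 9/2} × [-79/6, -3/7]) ∪ ([-4/25, 7⋅√2] × [-7/4, 21/5])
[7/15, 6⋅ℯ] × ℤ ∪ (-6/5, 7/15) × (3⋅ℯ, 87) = ([7/15, 6⋅ℯ] × ℤ) ∪ ((-6/5, 7/15) × (3⋅ℯ, 87))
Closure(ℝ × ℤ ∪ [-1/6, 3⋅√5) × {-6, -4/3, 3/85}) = (ℝ × ℤ) ∪ ([-1/6, 3⋅√5] × {-6, -4/3, 3/85})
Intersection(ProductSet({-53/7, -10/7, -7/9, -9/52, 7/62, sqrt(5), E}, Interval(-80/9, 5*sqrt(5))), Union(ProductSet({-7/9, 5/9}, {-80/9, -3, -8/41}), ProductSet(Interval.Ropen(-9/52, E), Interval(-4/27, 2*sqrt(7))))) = Union(ProductSet({-7/9}, {-80/9, -3, -8/41}), ProductSet({-9/52, 7/62, sqrt(5)}, Interval(-4/27, 2*sqrt(7))))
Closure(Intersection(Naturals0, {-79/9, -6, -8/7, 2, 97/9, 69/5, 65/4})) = {2}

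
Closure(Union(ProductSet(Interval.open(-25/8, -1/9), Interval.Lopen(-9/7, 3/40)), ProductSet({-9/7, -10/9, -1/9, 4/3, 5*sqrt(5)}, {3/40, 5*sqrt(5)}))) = Union(ProductSet({-25/8, -1/9}, Interval(-9/7, 3/40)), ProductSet({-9/7, -10/9, -1/9, 4/3, 5*sqrt(5)}, {3/40, 5*sqrt(5)}), ProductSet(Interval(-25/8, -1/9), {-9/7, 3/40}), ProductSet(Interval.open(-25/8, -1/9), Interval.Lopen(-9/7, 3/40)))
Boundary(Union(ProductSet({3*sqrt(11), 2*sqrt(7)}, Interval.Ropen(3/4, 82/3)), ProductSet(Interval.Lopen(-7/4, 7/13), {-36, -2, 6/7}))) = Union(ProductSet({3*sqrt(11), 2*sqrt(7)}, Interval(3/4, 82/3)), ProductSet(Interval(-7/4, 7/13), {-36, -2, 6/7}))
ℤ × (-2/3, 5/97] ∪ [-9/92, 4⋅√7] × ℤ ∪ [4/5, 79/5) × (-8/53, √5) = (ℤ × (-2/3, 5/97]) ∪ ([-9/92, 4⋅√7] × ℤ) ∪ ([4/5, 79/5) × (-8/53, √5))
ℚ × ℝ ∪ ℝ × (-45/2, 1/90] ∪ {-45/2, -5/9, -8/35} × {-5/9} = (ℚ × ℝ) ∪ (ℝ × (-45/2, 1/90])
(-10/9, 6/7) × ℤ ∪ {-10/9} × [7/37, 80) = ((-10/9, 6/7) × ℤ) ∪ ({-10/9} × [7/37, 80))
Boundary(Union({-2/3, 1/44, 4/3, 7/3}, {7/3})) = {-2/3, 1/44, 4/3, 7/3}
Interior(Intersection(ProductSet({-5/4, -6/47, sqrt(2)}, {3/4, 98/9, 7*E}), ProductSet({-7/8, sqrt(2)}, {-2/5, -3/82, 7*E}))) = EmptySet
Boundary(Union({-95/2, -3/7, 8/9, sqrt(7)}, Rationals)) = Reals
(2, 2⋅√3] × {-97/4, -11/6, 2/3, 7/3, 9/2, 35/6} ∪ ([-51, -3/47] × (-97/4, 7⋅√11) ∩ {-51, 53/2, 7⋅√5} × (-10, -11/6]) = ({-51} × (-10, -11/6]) ∪ ((2, 2⋅√3] × {-97/4, -11/6, 2/3, 7/3, 9/2, 35/6})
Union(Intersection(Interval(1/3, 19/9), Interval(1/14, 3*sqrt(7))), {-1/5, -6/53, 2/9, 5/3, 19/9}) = Union({-1/5, -6/53, 2/9}, Interval(1/3, 19/9))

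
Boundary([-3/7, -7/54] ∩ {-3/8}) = {-3/8}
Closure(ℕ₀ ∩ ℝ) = ℕ₀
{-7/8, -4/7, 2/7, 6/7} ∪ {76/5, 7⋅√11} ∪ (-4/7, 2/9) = {-7/8, 2/7, 6/7, 76/5, 7⋅√11} ∪ [-4/7, 2/9)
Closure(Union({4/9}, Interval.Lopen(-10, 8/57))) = Union({4/9}, Interval(-10, 8/57))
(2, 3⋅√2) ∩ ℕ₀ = {3, 4}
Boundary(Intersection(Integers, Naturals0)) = Naturals0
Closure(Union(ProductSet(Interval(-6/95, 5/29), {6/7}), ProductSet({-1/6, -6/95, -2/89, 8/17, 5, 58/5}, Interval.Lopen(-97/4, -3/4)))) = Union(ProductSet({-1/6, -6/95, -2/89, 8/17, 5, 58/5}, Interval(-97/4, -3/4)), ProductSet(Interval(-6/95, 5/29), {6/7}))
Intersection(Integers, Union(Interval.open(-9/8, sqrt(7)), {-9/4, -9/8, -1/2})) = Range(-1, 3, 1)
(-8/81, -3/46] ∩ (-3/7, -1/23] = (-8/81, -3/46]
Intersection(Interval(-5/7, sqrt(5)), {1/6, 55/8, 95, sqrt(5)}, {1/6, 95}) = {1/6}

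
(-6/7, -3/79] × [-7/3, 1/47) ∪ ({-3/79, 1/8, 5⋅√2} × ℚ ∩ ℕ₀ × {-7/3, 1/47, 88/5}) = (-6/7, -3/79] × [-7/3, 1/47)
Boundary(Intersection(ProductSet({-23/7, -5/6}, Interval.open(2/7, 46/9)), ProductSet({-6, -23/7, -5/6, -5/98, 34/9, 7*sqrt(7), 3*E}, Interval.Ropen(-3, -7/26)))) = EmptySet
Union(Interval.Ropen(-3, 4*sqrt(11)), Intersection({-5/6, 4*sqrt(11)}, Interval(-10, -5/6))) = Interval.Ropen(-3, 4*sqrt(11))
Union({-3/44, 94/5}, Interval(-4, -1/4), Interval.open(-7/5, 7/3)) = Union({94/5}, Interval.Ropen(-4, 7/3))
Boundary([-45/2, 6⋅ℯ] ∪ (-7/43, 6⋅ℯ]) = {-45/2, 6⋅ℯ}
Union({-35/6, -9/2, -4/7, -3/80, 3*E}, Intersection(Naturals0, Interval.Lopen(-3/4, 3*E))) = Union({-35/6, -9/2, -4/7, -3/80, 3*E}, Range(0, 9, 1))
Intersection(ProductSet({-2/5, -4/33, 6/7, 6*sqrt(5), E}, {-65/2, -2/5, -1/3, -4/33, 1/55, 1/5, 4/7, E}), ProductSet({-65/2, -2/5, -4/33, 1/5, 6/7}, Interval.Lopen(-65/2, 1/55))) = ProductSet({-2/5, -4/33, 6/7}, {-2/5, -1/3, -4/33, 1/55})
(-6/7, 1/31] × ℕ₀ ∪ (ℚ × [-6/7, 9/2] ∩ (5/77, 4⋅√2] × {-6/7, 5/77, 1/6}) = ((-6/7, 1/31] × ℕ₀) ∪ ((ℚ ∩ (5/77, 4⋅√2]) × {-6/7, 5/77, 1/6})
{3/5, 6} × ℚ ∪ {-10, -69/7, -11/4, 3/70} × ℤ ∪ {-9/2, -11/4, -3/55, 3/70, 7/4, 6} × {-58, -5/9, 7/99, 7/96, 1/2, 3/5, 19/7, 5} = ({3/5, 6} × ℚ) ∪ ({-10, -69/7, -11/4, 3/70} × ℤ) ∪ ({-9/2, -11/4, -3/55, 3/70, 7/4, 6} × {-58, -5/9, 7/99, 7/96, 1/2, 3/5, 19/7, 5})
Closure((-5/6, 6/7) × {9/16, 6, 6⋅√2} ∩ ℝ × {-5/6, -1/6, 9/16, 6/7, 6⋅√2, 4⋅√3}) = [-5/6, 6/7] × {9/16, 6⋅√2}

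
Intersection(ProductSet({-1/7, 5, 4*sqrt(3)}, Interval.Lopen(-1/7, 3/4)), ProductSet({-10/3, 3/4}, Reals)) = EmptySet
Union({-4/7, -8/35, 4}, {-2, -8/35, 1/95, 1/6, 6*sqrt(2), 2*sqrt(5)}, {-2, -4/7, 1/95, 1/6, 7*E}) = {-2, -4/7, -8/35, 1/95, 1/6, 4, 6*sqrt(2), 2*sqrt(5), 7*E}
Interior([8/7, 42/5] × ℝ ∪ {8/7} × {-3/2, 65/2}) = (8/7, 42/5) × ℝ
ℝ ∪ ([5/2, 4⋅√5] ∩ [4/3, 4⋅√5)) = (-∞, ∞)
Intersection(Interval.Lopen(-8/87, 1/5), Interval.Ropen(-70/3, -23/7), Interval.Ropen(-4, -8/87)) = EmptySet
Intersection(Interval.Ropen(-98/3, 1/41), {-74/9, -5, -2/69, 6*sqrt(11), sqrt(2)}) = {-74/9, -5, -2/69}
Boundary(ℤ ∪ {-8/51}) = ℤ ∪ {-8/51}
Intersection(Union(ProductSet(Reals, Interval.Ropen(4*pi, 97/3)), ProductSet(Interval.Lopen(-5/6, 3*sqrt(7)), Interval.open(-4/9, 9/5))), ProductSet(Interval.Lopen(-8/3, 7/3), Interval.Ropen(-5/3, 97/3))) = Union(ProductSet(Interval.Lopen(-8/3, 7/3), Interval.Ropen(4*pi, 97/3)), ProductSet(Interval.Lopen(-5/6, 7/3), Interval.open(-4/9, 9/5)))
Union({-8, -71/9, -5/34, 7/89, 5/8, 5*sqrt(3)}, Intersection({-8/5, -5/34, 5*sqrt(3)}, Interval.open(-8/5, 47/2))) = {-8, -71/9, -5/34, 7/89, 5/8, 5*sqrt(3)}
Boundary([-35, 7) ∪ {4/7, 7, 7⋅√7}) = {-35, 7, 7⋅√7}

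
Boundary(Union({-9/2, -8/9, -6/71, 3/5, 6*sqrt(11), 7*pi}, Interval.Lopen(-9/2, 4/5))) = {-9/2, 4/5, 6*sqrt(11), 7*pi}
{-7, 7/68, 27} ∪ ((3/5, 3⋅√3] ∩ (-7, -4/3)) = {-7, 7/68, 27}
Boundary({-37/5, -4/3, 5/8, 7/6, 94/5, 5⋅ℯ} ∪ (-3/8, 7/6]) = {-37/5, -4/3, -3/8, 7/6, 94/5, 5⋅ℯ}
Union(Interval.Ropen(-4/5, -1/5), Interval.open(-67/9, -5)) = Union(Interval.open(-67/9, -5), Interval.Ropen(-4/5, -1/5))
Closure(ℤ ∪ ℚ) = ℝ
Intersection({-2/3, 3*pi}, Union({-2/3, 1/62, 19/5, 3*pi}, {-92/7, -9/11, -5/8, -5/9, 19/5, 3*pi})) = {-2/3, 3*pi}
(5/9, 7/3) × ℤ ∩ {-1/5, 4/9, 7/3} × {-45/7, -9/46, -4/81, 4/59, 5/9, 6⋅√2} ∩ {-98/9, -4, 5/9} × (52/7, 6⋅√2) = ∅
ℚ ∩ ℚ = ℚ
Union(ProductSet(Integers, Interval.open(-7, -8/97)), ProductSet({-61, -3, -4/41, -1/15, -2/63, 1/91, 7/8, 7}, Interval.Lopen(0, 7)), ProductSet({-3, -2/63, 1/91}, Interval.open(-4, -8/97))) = Union(ProductSet({-3, -2/63, 1/91}, Interval.open(-4, -8/97)), ProductSet({-61, -3, -4/41, -1/15, -2/63, 1/91, 7/8, 7}, Interval.Lopen(0, 7)), ProductSet(Integers, Interval.open(-7, -8/97)))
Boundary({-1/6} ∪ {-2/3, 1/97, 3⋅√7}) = {-2/3, -1/6, 1/97, 3⋅√7}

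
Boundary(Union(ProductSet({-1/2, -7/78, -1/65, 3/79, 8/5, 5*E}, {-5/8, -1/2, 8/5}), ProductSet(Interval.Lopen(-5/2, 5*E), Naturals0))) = Union(ProductSet({-1/2, -7/78, -1/65, 3/79, 8/5, 5*E}, {-5/8, -1/2, 8/5}), ProductSet(Interval(-5/2, 5*E), Naturals0))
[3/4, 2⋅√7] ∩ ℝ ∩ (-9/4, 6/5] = [3/4, 6/5]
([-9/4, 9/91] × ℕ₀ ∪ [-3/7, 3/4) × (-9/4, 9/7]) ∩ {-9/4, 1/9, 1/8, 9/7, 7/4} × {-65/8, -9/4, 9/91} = {1/9, 1/8} × {9/91}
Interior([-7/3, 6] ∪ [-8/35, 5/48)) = (-7/3, 6)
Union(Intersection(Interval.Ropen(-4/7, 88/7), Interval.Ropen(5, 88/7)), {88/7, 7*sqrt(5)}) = Union({7*sqrt(5)}, Interval(5, 88/7))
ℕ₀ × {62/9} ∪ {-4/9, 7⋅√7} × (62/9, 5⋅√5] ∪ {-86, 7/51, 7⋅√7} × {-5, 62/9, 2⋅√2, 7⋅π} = (ℕ₀ × {62/9}) ∪ ({-4/9, 7⋅√7} × (62/9, 5⋅√5]) ∪ ({-86, 7/51, 7⋅√7} × {-5, 62/9, 2⋅√2, 7⋅π})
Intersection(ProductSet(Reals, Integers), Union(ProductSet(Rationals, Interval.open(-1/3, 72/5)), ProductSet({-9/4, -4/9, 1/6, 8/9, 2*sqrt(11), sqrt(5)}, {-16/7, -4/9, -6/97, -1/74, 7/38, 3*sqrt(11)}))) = ProductSet(Rationals, Range(0, 15, 1))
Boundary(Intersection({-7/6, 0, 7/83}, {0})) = {0}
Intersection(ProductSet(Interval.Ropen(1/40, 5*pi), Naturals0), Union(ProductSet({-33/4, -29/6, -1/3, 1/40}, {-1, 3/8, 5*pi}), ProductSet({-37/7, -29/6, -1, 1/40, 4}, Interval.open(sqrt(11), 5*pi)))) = ProductSet({1/40, 4}, Range(4, 16, 1))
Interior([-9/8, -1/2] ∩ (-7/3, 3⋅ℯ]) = (-9/8, -1/2)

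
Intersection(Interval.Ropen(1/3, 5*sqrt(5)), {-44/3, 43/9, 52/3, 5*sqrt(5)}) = {43/9}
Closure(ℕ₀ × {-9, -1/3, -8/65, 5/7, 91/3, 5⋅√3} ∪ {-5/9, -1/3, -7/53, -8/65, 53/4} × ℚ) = ({-5/9, -1/3, -7/53, -8/65, 53/4} × ℝ) ∪ (ℕ₀ × {-9, -1/3, -8/65, 5/7, 91/3, 5⋅√3})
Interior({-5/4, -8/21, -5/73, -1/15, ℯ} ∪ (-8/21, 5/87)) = (-8/21, 5/87)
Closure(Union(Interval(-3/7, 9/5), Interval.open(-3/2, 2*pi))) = Interval(-3/2, 2*pi)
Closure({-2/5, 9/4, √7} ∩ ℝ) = {-2/5, 9/4, √7}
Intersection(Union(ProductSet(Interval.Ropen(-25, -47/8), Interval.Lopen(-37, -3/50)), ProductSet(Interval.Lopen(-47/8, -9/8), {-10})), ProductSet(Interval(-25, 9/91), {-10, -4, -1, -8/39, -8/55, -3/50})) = Union(ProductSet(Interval.Ropen(-25, -47/8), {-10, -4, -1, -8/39, -8/55, -3/50}), ProductSet(Interval.Lopen(-47/8, -9/8), {-10}))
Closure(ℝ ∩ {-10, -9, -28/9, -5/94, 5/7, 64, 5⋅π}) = {-10, -9, -28/9, -5/94, 5/7, 64, 5⋅π}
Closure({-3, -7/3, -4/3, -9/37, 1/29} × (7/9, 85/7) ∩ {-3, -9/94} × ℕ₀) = {-3} × {1, 2, …, 12}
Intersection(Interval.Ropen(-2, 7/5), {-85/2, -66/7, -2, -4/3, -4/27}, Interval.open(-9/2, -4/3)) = {-2}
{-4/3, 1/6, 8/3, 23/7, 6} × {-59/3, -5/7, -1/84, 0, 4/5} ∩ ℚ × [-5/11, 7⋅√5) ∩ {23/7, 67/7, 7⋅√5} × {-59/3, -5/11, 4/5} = {23/7} × {4/5}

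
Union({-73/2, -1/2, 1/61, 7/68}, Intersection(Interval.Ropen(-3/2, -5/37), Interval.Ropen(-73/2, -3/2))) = {-73/2, -1/2, 1/61, 7/68}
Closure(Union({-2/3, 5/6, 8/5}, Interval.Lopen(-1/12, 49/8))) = Union({-2/3}, Interval(-1/12, 49/8))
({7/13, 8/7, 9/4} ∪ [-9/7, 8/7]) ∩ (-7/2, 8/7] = [-9/7, 8/7]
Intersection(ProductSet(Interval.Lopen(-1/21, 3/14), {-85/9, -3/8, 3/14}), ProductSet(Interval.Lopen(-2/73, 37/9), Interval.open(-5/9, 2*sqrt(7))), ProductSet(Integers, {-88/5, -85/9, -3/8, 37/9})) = ProductSet(Range(0, 1, 1), {-3/8})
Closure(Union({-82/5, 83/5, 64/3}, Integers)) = Union({-82/5, 83/5, 64/3}, Integers)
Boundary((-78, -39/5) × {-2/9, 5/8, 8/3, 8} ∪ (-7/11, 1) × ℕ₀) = ([-7/11, 1] × ℕ₀) ∪ ([-78, -39/5] × {-2/9, 5/8, 8/3, 8})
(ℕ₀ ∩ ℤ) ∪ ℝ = ℝ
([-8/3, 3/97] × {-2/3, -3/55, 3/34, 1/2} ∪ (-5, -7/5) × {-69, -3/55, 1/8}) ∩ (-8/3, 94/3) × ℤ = (-8/3, -7/5) × {-69}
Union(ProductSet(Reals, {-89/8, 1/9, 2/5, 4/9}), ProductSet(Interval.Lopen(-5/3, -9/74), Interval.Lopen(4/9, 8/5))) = Union(ProductSet(Interval.Lopen(-5/3, -9/74), Interval.Lopen(4/9, 8/5)), ProductSet(Reals, {-89/8, 1/9, 2/5, 4/9}))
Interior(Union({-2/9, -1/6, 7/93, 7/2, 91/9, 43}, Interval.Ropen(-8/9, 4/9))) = Interval.open(-8/9, 4/9)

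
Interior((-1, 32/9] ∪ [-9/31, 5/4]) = (-1, 32/9)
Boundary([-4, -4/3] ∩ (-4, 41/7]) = {-4, -4/3}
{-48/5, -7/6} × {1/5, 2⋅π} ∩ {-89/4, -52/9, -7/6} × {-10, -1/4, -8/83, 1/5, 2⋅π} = {-7/6} × {1/5, 2⋅π}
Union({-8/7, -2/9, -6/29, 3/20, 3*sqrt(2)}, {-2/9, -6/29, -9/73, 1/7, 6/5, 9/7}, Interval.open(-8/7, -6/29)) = Union({-9/73, 1/7, 3/20, 6/5, 9/7, 3*sqrt(2)}, Interval(-8/7, -6/29))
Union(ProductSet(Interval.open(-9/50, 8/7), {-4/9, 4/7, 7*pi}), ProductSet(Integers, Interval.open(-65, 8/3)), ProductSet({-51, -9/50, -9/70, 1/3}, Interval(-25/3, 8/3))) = Union(ProductSet({-51, -9/50, -9/70, 1/3}, Interval(-25/3, 8/3)), ProductSet(Integers, Interval.open(-65, 8/3)), ProductSet(Interval.open(-9/50, 8/7), {-4/9, 4/7, 7*pi}))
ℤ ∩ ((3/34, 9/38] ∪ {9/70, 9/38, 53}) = {53}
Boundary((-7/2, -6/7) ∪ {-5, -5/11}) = {-5, -7/2, -6/7, -5/11}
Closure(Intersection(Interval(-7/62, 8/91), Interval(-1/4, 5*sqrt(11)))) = Interval(-7/62, 8/91)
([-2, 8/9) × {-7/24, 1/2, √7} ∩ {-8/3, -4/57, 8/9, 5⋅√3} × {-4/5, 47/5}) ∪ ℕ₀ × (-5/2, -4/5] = ℕ₀ × (-5/2, -4/5]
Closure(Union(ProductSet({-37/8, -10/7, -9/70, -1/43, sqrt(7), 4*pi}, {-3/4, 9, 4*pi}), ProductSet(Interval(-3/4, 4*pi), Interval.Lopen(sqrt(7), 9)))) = Union(ProductSet({-37/8, -10/7, -9/70, -1/43, sqrt(7), 4*pi}, {-3/4, 9, 4*pi}), ProductSet(Interval(-3/4, 4*pi), Interval(sqrt(7), 9)))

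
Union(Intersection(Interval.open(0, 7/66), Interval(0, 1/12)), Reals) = Interval(-oo, oo)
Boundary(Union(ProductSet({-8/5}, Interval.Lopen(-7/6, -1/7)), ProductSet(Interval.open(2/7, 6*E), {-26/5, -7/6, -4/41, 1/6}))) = Union(ProductSet({-8/5}, Interval(-7/6, -1/7)), ProductSet(Interval(2/7, 6*E), {-26/5, -7/6, -4/41, 1/6}))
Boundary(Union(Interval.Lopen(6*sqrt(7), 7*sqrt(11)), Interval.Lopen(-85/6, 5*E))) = {-85/6, 7*sqrt(11), 6*sqrt(7), 5*E}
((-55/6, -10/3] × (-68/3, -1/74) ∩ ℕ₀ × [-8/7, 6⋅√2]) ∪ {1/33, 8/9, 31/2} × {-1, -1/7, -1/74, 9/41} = {1/33, 8/9, 31/2} × {-1, -1/7, -1/74, 9/41}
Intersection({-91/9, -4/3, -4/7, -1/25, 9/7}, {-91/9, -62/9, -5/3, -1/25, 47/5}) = {-91/9, -1/25}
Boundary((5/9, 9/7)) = {5/9, 9/7}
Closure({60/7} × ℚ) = {60/7} × ℝ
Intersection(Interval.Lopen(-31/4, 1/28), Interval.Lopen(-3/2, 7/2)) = Interval.Lopen(-3/2, 1/28)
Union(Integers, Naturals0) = Integers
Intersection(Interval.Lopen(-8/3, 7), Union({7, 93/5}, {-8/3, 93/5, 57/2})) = {7}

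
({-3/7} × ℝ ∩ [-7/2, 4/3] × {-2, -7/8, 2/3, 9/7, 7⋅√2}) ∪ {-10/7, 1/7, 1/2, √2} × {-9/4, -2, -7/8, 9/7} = ({-3/7} × {-2, -7/8, 2/3, 9/7, 7⋅√2}) ∪ ({-10/7, 1/7, 1/2, √2} × {-9/4, -2, -7/8, 9/7})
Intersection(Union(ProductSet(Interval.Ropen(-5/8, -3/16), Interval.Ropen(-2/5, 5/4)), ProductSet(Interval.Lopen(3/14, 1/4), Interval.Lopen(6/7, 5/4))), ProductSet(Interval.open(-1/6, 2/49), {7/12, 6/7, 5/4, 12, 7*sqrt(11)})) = EmptySet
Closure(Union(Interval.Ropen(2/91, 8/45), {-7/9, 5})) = Union({-7/9, 5}, Interval(2/91, 8/45))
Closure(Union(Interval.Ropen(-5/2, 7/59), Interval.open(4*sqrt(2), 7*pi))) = Union(Interval(-5/2, 7/59), Interval(4*sqrt(2), 7*pi))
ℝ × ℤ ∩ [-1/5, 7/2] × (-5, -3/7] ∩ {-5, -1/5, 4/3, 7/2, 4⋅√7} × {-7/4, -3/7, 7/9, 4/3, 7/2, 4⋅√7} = ∅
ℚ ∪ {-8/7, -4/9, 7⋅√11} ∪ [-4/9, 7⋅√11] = ℚ ∪ [-4/9, 7⋅√11]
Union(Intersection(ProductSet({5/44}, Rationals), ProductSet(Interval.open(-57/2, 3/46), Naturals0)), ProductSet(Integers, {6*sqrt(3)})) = ProductSet(Integers, {6*sqrt(3)})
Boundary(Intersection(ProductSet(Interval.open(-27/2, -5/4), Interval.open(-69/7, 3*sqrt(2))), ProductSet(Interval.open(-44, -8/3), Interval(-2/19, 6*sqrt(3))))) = Union(ProductSet({-27/2, -8/3}, Interval(-2/19, 3*sqrt(2))), ProductSet(Interval(-27/2, -8/3), {-2/19, 3*sqrt(2)}))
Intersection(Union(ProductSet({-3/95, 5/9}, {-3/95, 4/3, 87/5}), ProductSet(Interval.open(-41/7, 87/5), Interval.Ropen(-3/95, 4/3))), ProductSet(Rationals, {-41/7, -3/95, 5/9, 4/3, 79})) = Union(ProductSet({-3/95, 5/9}, {-3/95, 4/3}), ProductSet(Intersection(Interval.open(-41/7, 87/5), Rationals), {-3/95, 5/9}))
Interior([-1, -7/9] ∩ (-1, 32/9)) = (-1, -7/9)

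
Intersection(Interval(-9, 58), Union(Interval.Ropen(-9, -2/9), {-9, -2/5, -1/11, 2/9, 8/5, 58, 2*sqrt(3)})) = Union({-1/11, 2/9, 8/5, 58, 2*sqrt(3)}, Interval.Ropen(-9, -2/9))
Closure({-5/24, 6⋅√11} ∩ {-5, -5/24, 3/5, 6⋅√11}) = {-5/24, 6⋅√11}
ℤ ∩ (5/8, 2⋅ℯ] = {1, 2, …, 5}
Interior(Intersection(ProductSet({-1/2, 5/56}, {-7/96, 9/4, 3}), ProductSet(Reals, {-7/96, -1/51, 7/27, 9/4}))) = EmptySet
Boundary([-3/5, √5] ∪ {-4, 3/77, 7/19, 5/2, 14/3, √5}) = {-4, -3/5, 5/2, 14/3, √5}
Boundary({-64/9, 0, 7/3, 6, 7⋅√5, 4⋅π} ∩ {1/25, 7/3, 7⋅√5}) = {7/3, 7⋅√5}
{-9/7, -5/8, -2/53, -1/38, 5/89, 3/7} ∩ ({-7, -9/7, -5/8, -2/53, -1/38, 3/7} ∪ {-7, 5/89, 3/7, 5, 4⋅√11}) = {-9/7, -5/8, -2/53, -1/38, 5/89, 3/7}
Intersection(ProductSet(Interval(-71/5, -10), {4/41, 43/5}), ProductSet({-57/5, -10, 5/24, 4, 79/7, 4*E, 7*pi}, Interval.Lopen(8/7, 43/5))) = ProductSet({-57/5, -10}, {43/5})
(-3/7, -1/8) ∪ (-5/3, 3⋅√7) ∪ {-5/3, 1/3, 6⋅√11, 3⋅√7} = [-5/3, 3⋅√7] ∪ {6⋅√11}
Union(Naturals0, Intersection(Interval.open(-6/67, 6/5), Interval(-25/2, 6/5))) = Union(Interval.open(-6/67, 6/5), Naturals0)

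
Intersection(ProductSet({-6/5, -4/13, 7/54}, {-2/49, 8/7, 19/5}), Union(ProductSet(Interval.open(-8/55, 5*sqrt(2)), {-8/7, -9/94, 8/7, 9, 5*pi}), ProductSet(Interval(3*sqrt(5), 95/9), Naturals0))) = ProductSet({7/54}, {8/7})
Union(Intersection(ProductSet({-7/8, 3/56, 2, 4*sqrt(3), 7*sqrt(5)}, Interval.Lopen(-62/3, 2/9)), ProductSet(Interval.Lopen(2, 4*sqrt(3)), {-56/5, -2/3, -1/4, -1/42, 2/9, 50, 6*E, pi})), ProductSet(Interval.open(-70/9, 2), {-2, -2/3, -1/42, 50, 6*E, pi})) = Union(ProductSet({4*sqrt(3)}, {-56/5, -2/3, -1/4, -1/42, 2/9}), ProductSet(Interval.open(-70/9, 2), {-2, -2/3, -1/42, 50, 6*E, pi}))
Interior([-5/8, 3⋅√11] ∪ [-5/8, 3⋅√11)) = (-5/8, 3⋅√11)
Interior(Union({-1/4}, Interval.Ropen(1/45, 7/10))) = Interval.open(1/45, 7/10)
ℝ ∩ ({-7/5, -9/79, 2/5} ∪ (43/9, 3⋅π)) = {-7/5, -9/79, 2/5} ∪ (43/9, 3⋅π)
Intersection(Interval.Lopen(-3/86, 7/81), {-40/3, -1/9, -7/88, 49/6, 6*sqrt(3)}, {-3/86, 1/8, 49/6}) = EmptySet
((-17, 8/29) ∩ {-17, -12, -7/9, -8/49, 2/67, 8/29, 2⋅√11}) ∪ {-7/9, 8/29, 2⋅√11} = {-12, -7/9, -8/49, 2/67, 8/29, 2⋅√11}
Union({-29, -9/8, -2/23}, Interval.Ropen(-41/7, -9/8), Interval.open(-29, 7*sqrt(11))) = Interval.Ropen(-29, 7*sqrt(11))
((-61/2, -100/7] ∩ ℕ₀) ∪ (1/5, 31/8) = (1/5, 31/8)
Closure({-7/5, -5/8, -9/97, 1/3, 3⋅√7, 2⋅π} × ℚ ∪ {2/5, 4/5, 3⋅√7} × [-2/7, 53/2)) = ({2/5, 4/5, 3⋅√7} × [-2/7, 53/2]) ∪ ({-7/5, -5/8, -9/97, 1/3, 3⋅√7, 2⋅π} × ℝ)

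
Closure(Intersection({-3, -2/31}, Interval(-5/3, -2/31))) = {-2/31}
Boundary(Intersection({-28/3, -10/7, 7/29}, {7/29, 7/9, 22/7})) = {7/29}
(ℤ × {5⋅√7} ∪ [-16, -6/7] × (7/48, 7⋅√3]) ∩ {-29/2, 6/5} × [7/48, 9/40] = {-29/2} × (7/48, 9/40]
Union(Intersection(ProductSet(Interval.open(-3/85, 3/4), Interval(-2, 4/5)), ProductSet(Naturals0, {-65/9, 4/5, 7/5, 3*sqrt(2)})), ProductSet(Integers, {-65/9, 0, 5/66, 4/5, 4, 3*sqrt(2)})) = ProductSet(Integers, {-65/9, 0, 5/66, 4/5, 4, 3*sqrt(2)})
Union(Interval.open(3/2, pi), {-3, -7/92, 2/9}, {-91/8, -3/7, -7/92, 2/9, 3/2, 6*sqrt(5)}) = Union({-91/8, -3, -3/7, -7/92, 2/9, 6*sqrt(5)}, Interval.Ropen(3/2, pi))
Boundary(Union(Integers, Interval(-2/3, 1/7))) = Union(Complement(Integers, Interval.open(-2/3, 1/7)), {-2/3, 1/7})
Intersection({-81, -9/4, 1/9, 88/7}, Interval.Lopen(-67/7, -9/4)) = {-9/4}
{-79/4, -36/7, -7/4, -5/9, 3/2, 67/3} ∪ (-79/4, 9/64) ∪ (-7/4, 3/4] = [-79/4, 3/4] ∪ {3/2, 67/3}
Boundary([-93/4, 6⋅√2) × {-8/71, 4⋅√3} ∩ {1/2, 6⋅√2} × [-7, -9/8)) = ∅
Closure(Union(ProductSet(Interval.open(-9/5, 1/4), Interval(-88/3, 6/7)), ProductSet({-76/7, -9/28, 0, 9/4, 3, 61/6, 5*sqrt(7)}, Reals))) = Union(ProductSet({-76/7, -9/28, 0, 9/4, 3, 61/6, 5*sqrt(7)}, Interval(-oo, oo)), ProductSet(Interval(-9/5, 1/4), Interval(-88/3, 6/7)))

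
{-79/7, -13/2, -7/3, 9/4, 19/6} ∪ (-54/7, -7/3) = {-79/7, 9/4, 19/6} ∪ (-54/7, -7/3]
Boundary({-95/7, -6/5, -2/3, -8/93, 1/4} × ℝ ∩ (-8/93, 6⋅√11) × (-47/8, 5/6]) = {1/4} × [-47/8, 5/6]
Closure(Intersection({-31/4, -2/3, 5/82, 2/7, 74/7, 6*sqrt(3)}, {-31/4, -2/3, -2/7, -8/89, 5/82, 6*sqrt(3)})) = {-31/4, -2/3, 5/82, 6*sqrt(3)}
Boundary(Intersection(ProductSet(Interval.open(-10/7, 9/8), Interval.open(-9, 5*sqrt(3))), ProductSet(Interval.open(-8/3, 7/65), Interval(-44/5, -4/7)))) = Union(ProductSet({-10/7, 7/65}, Interval(-44/5, -4/7)), ProductSet(Interval(-10/7, 7/65), {-44/5, -4/7}))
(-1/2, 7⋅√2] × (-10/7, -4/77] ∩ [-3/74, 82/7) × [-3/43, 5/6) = [-3/74, 7⋅√2] × [-3/43, -4/77]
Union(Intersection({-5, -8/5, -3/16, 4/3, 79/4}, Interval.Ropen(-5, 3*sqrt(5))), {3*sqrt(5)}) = {-5, -8/5, -3/16, 4/3, 3*sqrt(5)}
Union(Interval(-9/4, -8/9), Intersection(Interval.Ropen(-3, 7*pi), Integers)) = Union(Interval(-9/4, -8/9), Range(-3, 22, 1))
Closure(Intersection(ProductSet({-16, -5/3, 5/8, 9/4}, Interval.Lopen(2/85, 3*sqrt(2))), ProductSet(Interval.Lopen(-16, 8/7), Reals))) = ProductSet({-5/3, 5/8}, Interval(2/85, 3*sqrt(2)))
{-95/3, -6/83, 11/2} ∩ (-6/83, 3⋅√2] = ∅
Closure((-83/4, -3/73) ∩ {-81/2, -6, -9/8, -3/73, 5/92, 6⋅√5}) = {-6, -9/8}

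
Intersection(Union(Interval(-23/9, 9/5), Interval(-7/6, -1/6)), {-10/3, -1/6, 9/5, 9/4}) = {-1/6, 9/5}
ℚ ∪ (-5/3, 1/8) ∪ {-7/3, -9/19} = ℚ ∪ [-5/3, 1/8]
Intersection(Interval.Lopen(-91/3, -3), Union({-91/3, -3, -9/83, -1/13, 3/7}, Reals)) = Interval.Lopen(-91/3, -3)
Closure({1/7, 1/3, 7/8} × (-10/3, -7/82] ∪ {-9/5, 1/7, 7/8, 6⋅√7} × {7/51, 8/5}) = ({1/7, 1/3, 7/8} × [-10/3, -7/82]) ∪ ({-9/5, 1/7, 7/8, 6⋅√7} × {7/51, 8/5})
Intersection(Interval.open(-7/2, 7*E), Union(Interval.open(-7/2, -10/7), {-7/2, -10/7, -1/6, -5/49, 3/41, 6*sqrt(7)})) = Union({-1/6, -5/49, 3/41, 6*sqrt(7)}, Interval.Lopen(-7/2, -10/7))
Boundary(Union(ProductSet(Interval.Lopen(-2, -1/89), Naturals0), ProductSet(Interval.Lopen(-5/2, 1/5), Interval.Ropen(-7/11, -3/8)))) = Union(ProductSet({-5/2, 1/5}, Interval(-7/11, -3/8)), ProductSet(Interval(-5/2, 1/5), {-7/11, -3/8}), ProductSet(Interval(-2, -1/89), Complement(Naturals0, Interval.open(-7/11, -3/8))))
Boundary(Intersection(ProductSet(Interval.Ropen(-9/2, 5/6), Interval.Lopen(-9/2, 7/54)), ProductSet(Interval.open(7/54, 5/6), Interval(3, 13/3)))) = EmptySet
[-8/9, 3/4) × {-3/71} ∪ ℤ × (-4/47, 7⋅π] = ([-8/9, 3/4) × {-3/71}) ∪ (ℤ × (-4/47, 7⋅π])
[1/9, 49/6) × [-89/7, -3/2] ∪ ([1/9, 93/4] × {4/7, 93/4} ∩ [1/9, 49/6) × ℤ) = [1/9, 49/6) × [-89/7, -3/2]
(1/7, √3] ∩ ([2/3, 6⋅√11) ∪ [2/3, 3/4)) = [2/3, √3]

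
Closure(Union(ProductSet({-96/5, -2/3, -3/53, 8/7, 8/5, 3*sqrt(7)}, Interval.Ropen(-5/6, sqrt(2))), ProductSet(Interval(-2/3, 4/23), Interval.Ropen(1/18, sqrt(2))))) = Union(ProductSet({-96/5, -2/3, -3/53, 8/7, 8/5, 3*sqrt(7)}, Interval(-5/6, sqrt(2))), ProductSet(Interval(-2/3, 4/23), Interval(1/18, sqrt(2))))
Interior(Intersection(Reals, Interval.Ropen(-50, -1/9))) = Interval.open(-50, -1/9)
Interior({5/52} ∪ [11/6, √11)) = (11/6, √11)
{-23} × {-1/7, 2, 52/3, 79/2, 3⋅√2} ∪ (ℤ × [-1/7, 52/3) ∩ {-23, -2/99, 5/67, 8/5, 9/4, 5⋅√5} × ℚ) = {-23} × ({52/3, 79/2, 3⋅√2} ∪ (ℚ ∩ [-1/7, 52/3)))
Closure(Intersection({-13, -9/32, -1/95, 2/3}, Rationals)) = {-13, -9/32, -1/95, 2/3}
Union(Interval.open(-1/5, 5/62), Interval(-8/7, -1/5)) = Interval.Ropen(-8/7, 5/62)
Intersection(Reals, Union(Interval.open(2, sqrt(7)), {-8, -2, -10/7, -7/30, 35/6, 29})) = Union({-8, -2, -10/7, -7/30, 35/6, 29}, Interval.open(2, sqrt(7)))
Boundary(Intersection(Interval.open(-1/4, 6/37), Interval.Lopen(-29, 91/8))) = {-1/4, 6/37}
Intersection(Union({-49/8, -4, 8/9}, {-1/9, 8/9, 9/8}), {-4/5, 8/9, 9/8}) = {8/9, 9/8}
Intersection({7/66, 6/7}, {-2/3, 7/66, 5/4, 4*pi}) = {7/66}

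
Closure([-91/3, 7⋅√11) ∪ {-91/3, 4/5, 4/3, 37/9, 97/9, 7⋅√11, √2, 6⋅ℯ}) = [-91/3, 7⋅√11]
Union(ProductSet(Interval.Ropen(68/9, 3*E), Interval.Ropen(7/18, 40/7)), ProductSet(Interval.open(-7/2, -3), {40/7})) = Union(ProductSet(Interval.open(-7/2, -3), {40/7}), ProductSet(Interval.Ropen(68/9, 3*E), Interval.Ropen(7/18, 40/7)))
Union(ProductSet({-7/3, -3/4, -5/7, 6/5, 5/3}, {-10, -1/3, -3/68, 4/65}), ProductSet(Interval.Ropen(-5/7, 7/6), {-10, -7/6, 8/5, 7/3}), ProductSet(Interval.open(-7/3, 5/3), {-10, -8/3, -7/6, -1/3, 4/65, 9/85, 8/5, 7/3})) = Union(ProductSet({-7/3, -3/4, -5/7, 6/5, 5/3}, {-10, -1/3, -3/68, 4/65}), ProductSet(Interval.open(-7/3, 5/3), {-10, -8/3, -7/6, -1/3, 4/65, 9/85, 8/5, 7/3}))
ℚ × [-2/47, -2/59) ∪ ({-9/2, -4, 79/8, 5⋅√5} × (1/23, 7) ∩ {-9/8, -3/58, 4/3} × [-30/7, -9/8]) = ℚ × [-2/47, -2/59)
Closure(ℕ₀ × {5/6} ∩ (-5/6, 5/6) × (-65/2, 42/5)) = {0} × {5/6}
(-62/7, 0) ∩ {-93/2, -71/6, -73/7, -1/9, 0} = {-1/9}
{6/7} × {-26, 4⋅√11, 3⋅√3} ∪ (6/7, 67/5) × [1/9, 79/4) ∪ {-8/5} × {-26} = ({-8/5} × {-26}) ∪ ((6/7, 67/5) × [1/9, 79/4)) ∪ ({6/7} × {-26, 4⋅√11, 3⋅√3})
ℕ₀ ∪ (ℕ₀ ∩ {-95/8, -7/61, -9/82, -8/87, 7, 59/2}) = ℕ₀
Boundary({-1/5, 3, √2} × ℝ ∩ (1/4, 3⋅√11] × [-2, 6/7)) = {3, √2} × [-2, 6/7]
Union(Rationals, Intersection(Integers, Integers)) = Rationals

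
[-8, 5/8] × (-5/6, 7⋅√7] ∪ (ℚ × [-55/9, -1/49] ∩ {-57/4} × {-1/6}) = ({-57/4} × {-1/6}) ∪ ([-8, 5/8] × (-5/6, 7⋅√7])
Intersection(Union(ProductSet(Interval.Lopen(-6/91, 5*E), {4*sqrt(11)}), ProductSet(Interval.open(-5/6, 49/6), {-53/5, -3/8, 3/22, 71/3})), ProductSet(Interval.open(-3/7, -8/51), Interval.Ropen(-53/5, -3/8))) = ProductSet(Interval.open(-3/7, -8/51), {-53/5})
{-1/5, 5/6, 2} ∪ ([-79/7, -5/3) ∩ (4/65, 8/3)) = {-1/5, 5/6, 2}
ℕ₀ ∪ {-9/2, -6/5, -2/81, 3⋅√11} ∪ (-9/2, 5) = [-9/2, 5] ∪ ℕ₀ ∪ {3⋅√11}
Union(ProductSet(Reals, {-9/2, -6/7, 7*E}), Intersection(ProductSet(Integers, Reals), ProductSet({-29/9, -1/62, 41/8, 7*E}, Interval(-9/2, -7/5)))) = ProductSet(Reals, {-9/2, -6/7, 7*E})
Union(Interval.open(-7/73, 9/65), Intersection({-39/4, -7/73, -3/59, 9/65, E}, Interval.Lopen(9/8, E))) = Union({E}, Interval.open(-7/73, 9/65))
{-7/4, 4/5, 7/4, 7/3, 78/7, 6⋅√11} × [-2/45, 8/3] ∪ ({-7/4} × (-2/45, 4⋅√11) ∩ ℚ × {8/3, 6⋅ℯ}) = {-7/4, 4/5, 7/4, 7/3, 78/7, 6⋅√11} × [-2/45, 8/3]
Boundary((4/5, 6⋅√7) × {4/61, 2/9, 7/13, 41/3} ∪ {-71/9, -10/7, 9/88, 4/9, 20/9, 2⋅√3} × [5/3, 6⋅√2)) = ([4/5, 6⋅√7] × {4/61, 2/9, 7/13, 41/3}) ∪ ({-71/9, -10/7, 9/88, 4/9, 20/9, 2⋅√3} × [5/3, 6⋅√2])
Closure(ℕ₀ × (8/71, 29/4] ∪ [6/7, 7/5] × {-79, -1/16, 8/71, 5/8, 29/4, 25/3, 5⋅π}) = (ℕ₀ × [8/71, 29/4]) ∪ ([6/7, 7/5] × {-79, -1/16, 8/71, 5/8, 29/4, 25/3, 5⋅π})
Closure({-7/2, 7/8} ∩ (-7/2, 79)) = {7/8}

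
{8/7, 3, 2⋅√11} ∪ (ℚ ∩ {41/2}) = {8/7, 3, 41/2, 2⋅√11}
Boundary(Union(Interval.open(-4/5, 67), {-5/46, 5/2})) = {-4/5, 67}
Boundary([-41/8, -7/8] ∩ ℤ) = {-5, -4, …, -1}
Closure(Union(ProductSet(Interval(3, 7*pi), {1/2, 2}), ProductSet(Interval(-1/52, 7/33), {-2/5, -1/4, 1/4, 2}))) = Union(ProductSet(Interval(-1/52, 7/33), {-2/5, -1/4, 1/4, 2}), ProductSet(Interval(3, 7*pi), {1/2, 2}))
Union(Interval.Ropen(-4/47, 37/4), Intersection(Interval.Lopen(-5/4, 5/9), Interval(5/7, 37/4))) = Interval.Ropen(-4/47, 37/4)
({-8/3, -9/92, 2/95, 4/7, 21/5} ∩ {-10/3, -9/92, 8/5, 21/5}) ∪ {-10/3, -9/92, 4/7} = {-10/3, -9/92, 4/7, 21/5}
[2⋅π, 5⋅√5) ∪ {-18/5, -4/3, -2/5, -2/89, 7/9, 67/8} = {-18/5, -4/3, -2/5, -2/89, 7/9} ∪ [2⋅π, 5⋅√5)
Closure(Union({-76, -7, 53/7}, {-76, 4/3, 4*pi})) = {-76, -7, 4/3, 53/7, 4*pi}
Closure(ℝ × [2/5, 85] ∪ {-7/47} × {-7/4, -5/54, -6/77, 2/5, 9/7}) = (ℝ × [2/5, 85]) ∪ ({-7/47} × {-7/4, -5/54, -6/77, 2/5, 9/7})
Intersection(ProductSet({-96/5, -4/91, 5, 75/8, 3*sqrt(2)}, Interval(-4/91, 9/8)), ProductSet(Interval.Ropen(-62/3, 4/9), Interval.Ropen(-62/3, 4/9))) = ProductSet({-96/5, -4/91}, Interval.Ropen(-4/91, 4/9))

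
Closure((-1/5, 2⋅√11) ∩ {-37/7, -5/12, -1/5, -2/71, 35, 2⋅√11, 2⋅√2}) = {-2/71, 2⋅√2}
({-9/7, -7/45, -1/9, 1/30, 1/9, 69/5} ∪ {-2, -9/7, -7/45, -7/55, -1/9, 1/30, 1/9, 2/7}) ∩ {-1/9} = {-1/9}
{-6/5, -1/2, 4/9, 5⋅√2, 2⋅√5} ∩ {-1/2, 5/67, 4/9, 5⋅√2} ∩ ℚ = {-1/2, 4/9}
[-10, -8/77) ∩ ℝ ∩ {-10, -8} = {-10, -8}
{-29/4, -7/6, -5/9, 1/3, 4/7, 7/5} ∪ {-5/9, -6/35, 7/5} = {-29/4, -7/6, -5/9, -6/35, 1/3, 4/7, 7/5}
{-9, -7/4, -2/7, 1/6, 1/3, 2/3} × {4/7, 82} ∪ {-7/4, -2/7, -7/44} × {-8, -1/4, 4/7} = ({-7/4, -2/7, -7/44} × {-8, -1/4, 4/7}) ∪ ({-9, -7/4, -2/7, 1/6, 1/3, 2/3} × {4/7, 82})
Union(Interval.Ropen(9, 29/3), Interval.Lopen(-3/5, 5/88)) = Union(Interval.Lopen(-3/5, 5/88), Interval.Ropen(9, 29/3))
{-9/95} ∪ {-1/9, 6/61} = {-1/9, -9/95, 6/61}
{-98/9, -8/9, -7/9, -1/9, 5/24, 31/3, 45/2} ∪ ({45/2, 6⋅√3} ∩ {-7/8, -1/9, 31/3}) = {-98/9, -8/9, -7/9, -1/9, 5/24, 31/3, 45/2}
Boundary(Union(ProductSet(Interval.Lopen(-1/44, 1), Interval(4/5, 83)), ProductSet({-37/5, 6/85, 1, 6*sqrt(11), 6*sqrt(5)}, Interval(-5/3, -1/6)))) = Union(ProductSet({-1/44, 1}, Interval(4/5, 83)), ProductSet({-37/5, 6/85, 1, 6*sqrt(11), 6*sqrt(5)}, Interval(-5/3, -1/6)), ProductSet(Interval(-1/44, 1), {4/5, 83}))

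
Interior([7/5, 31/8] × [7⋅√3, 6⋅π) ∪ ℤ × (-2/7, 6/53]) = ((7/5, 31/8) ∪ ((7/5, 31/8) \ ℤ)) × (7⋅√3, 6⋅π)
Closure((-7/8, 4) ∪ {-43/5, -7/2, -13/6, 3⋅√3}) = {-43/5, -7/2, -13/6, 3⋅√3} ∪ [-7/8, 4]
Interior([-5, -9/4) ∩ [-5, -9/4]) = (-5, -9/4)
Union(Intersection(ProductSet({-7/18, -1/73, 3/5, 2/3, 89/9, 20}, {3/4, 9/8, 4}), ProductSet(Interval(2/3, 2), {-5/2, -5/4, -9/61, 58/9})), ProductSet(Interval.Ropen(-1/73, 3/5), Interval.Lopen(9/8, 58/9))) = ProductSet(Interval.Ropen(-1/73, 3/5), Interval.Lopen(9/8, 58/9))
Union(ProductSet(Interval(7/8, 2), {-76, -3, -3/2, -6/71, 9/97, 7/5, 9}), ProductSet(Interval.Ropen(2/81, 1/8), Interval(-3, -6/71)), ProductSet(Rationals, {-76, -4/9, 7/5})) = Union(ProductSet(Interval.Ropen(2/81, 1/8), Interval(-3, -6/71)), ProductSet(Interval(7/8, 2), {-76, -3, -3/2, -6/71, 9/97, 7/5, 9}), ProductSet(Rationals, {-76, -4/9, 7/5}))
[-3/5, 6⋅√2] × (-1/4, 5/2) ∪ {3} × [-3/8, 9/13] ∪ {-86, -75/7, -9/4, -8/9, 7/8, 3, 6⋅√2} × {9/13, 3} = ({3} × [-3/8, 9/13]) ∪ ([-3/5, 6⋅√2] × (-1/4, 5/2)) ∪ ({-86, -75/7, -9/4, -8/9, 7/8, 3, 6⋅√2} × {9/13, 3})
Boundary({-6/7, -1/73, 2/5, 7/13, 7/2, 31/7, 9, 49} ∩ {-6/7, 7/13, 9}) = {-6/7, 7/13, 9}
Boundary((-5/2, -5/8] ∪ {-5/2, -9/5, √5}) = {-5/2, -5/8, √5}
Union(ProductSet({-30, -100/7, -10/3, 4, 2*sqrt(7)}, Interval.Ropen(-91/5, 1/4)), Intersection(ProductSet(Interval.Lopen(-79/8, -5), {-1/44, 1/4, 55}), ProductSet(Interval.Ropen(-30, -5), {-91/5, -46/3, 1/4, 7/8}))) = Union(ProductSet({-30, -100/7, -10/3, 4, 2*sqrt(7)}, Interval.Ropen(-91/5, 1/4)), ProductSet(Interval.open(-79/8, -5), {1/4}))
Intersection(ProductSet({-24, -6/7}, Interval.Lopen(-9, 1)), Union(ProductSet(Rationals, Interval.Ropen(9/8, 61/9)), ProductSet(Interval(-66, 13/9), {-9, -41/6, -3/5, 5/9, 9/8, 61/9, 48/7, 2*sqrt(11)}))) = ProductSet({-24, -6/7}, {-41/6, -3/5, 5/9})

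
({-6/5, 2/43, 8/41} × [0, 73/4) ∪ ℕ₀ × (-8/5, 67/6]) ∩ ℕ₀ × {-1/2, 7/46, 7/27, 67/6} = ℕ₀ × {-1/2, 7/46, 7/27, 67/6}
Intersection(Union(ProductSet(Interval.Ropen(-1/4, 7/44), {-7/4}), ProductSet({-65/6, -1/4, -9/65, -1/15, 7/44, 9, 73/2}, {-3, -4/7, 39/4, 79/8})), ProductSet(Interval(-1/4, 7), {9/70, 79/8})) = ProductSet({-1/4, -9/65, -1/15, 7/44}, {79/8})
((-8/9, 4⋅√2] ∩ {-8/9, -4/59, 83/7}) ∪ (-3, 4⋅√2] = (-3, 4⋅√2]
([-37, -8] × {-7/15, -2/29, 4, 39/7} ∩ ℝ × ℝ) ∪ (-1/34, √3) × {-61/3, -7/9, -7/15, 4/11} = ([-37, -8] × {-7/15, -2/29, 4, 39/7}) ∪ ((-1/34, √3) × {-61/3, -7/9, -7/15, 4/11})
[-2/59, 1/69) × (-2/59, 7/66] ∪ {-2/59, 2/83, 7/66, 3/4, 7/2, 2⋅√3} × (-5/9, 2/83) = ([-2/59, 1/69) × (-2/59, 7/66]) ∪ ({-2/59, 2/83, 7/66, 3/4, 7/2, 2⋅√3} × (-5/9, 2/83))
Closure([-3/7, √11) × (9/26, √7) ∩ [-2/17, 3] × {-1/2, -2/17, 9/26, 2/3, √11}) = [-2/17, 3] × {2/3}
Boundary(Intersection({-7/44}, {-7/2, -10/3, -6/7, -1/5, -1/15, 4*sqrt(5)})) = EmptySet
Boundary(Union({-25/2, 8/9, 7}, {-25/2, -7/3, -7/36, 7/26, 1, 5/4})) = {-25/2, -7/3, -7/36, 7/26, 8/9, 1, 5/4, 7}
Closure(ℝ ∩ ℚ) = ℝ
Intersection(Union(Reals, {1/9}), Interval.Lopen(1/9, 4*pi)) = Interval.Lopen(1/9, 4*pi)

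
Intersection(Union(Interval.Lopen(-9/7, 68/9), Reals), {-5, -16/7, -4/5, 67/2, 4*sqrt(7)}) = {-5, -16/7, -4/5, 67/2, 4*sqrt(7)}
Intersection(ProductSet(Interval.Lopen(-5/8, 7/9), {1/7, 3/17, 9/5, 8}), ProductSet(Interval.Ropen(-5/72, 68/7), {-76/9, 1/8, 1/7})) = ProductSet(Interval(-5/72, 7/9), {1/7})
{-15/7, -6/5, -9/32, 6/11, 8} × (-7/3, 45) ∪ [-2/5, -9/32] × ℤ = ([-2/5, -9/32] × ℤ) ∪ ({-15/7, -6/5, -9/32, 6/11, 8} × (-7/3, 45))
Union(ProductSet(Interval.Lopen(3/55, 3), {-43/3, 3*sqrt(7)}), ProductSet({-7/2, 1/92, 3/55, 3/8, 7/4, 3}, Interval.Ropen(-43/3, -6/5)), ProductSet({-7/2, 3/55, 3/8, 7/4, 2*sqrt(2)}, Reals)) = Union(ProductSet({-7/2, 3/55, 3/8, 7/4, 2*sqrt(2)}, Reals), ProductSet({-7/2, 1/92, 3/55, 3/8, 7/4, 3}, Interval.Ropen(-43/3, -6/5)), ProductSet(Interval.Lopen(3/55, 3), {-43/3, 3*sqrt(7)}))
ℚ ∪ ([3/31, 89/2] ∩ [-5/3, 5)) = ℚ ∪ [3/31, 5]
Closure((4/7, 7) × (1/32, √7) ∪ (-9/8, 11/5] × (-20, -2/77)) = ({-9/8, 11/5} × [-20, -2/77]) ∪ ([-9/8, 11/5] × {-20, -2/77}) ∪ ({4/7, 7} × [1/32, √7]) ∪ ((-9/8, 11/5] × (-20, -2/77)) ∪ ([4/7, 7] × {1/32, √7}) ∪ ((4/7, 7) × (1/32, √7))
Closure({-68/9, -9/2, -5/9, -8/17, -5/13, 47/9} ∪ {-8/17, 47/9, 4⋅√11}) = {-68/9, -9/2, -5/9, -8/17, -5/13, 47/9, 4⋅√11}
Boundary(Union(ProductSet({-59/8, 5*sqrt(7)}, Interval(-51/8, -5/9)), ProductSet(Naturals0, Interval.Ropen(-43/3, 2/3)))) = Union(ProductSet({-59/8, 5*sqrt(7)}, Interval(-51/8, -5/9)), ProductSet(Naturals0, Interval(-43/3, 2/3)))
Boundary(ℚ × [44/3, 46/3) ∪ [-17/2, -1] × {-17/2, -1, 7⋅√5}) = (ℝ × [44/3, 46/3]) ∪ ([-17/2, -1] × {-17/2, -1, 7⋅√5})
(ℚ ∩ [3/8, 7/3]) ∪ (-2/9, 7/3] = (-2/9, 7/3] ∪ (ℚ ∩ [3/8, 7/3])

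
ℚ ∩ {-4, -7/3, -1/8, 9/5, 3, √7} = {-4, -7/3, -1/8, 9/5, 3}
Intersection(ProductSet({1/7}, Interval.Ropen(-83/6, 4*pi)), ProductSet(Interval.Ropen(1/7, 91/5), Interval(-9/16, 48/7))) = ProductSet({1/7}, Interval(-9/16, 48/7))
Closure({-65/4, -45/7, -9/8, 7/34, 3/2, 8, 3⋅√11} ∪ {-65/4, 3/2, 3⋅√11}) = {-65/4, -45/7, -9/8, 7/34, 3/2, 8, 3⋅√11}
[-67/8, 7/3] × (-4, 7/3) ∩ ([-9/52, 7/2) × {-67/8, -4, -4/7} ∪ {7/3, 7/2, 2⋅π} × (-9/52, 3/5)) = ({7/3} × (-9/52, 3/5)) ∪ ([-9/52, 7/3] × {-4/7})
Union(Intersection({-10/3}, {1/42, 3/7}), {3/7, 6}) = {3/7, 6}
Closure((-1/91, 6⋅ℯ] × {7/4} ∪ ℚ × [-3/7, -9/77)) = (ℝ × [-3/7, -9/77]) ∪ ([-1/91, 6⋅ℯ] × {7/4})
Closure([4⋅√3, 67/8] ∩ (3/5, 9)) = [4⋅√3, 67/8]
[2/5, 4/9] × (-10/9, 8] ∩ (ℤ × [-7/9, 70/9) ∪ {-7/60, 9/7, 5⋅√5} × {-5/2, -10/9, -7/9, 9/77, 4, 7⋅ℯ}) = ∅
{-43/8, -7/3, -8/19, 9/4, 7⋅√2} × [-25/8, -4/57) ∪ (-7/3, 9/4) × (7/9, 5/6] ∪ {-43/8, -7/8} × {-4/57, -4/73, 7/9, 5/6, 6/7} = ({-43/8, -7/8} × {-4/57, -4/73, 7/9, 5/6, 6/7}) ∪ ((-7/3, 9/4) × (7/9, 5/6]) ∪ ({-43/8, -7/3, -8/19, 9/4, 7⋅√2} × [-25/8, -4/57))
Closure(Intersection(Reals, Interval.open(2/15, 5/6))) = Interval(2/15, 5/6)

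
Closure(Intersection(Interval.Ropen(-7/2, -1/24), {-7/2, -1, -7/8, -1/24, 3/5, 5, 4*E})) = {-7/2, -1, -7/8}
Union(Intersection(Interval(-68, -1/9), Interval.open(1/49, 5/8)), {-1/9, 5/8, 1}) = {-1/9, 5/8, 1}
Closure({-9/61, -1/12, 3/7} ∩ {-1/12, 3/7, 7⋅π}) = {-1/12, 3/7}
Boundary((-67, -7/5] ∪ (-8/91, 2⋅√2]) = {-67, -7/5, -8/91, 2⋅√2}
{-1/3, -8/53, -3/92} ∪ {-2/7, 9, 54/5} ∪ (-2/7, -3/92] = {-1/3, 9, 54/5} ∪ [-2/7, -3/92]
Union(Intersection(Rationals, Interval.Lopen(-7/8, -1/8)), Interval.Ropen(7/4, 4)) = Union(Intersection(Interval.Lopen(-7/8, -1/8), Rationals), Interval.Ropen(7/4, 4))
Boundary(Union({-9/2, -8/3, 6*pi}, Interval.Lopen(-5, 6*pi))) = {-5, 6*pi}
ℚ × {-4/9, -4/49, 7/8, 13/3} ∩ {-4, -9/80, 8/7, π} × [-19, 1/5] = {-4, -9/80, 8/7} × {-4/9, -4/49}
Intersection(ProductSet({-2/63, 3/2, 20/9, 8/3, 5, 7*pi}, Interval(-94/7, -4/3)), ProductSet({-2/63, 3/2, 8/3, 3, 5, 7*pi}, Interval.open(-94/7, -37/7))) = ProductSet({-2/63, 3/2, 8/3, 5, 7*pi}, Interval.open(-94/7, -37/7))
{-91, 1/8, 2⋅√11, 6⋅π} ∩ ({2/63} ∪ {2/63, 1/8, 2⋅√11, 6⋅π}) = {1/8, 2⋅√11, 6⋅π}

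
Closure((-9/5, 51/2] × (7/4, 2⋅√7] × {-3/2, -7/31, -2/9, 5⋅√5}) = (({-9/5, 51/2} × [7/4, 2⋅√7]) ∪ ([-9/5, 51/2] × {7/4, 2⋅√7}) ∪ ((-9/5, 51/2] × (7/4, 2⋅√7])) × {-3/2, -7/31, -2/9, 5⋅√5}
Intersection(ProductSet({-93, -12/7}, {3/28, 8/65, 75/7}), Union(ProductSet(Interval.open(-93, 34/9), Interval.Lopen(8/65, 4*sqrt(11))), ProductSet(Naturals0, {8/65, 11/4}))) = ProductSet({-12/7}, {75/7})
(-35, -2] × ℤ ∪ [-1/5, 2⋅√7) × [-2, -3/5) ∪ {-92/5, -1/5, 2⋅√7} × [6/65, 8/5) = ((-35, -2] × ℤ) ∪ ({-92/5, -1/5, 2⋅√7} × [6/65, 8/5)) ∪ ([-1/5, 2⋅√7) × [-2, -3/5))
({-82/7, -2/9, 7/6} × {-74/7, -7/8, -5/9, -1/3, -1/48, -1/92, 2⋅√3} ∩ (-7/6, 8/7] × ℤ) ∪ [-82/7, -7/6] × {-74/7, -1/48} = [-82/7, -7/6] × {-74/7, -1/48}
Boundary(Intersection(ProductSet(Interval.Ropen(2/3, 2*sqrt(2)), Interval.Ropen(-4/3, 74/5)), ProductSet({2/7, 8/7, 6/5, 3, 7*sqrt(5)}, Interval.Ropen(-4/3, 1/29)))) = ProductSet({8/7, 6/5}, Interval(-4/3, 1/29))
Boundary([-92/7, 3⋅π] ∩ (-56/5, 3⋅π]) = {-56/5, 3⋅π}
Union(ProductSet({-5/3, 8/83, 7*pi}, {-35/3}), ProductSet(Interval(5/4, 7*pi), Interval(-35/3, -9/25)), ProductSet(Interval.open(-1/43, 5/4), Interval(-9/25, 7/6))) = Union(ProductSet({-5/3, 8/83, 7*pi}, {-35/3}), ProductSet(Interval.open(-1/43, 5/4), Interval(-9/25, 7/6)), ProductSet(Interval(5/4, 7*pi), Interval(-35/3, -9/25)))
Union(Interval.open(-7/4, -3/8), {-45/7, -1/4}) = Union({-45/7, -1/4}, Interval.open(-7/4, -3/8))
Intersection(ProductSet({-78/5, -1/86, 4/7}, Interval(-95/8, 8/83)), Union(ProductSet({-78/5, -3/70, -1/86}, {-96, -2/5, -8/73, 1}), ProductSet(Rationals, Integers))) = Union(ProductSet({-78/5, -1/86}, {-2/5, -8/73}), ProductSet({-78/5, -1/86, 4/7}, Range(-11, 1, 1)))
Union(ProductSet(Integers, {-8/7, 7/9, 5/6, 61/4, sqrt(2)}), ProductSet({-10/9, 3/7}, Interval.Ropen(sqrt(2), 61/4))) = Union(ProductSet({-10/9, 3/7}, Interval.Ropen(sqrt(2), 61/4)), ProductSet(Integers, {-8/7, 7/9, 5/6, 61/4, sqrt(2)}))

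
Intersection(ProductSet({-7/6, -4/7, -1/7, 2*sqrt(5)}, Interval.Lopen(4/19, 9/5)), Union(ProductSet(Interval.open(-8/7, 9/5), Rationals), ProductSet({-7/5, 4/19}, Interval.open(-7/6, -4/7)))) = ProductSet({-4/7, -1/7}, Intersection(Interval.Lopen(4/19, 9/5), Rationals))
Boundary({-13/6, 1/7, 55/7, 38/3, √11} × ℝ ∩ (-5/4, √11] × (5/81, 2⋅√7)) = {1/7, √11} × [5/81, 2⋅√7]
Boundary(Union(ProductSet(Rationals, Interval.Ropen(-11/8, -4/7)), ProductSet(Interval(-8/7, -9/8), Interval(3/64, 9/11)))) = Union(ProductSet({-8/7, -9/8}, Interval(3/64, 9/11)), ProductSet(Interval(-8/7, -9/8), {3/64, 9/11}), ProductSet(Reals, Interval(-11/8, -4/7)))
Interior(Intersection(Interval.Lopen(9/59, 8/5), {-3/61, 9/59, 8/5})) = EmptySet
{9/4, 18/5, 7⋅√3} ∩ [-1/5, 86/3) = {9/4, 18/5, 7⋅√3}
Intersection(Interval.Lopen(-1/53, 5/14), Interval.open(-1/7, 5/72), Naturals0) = Range(0, 1, 1)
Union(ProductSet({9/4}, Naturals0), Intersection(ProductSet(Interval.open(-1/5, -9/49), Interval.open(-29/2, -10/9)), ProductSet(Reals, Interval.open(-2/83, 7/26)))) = ProductSet({9/4}, Naturals0)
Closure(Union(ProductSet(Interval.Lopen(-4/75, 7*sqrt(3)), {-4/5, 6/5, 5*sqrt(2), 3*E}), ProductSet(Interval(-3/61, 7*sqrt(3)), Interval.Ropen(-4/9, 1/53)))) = Union(ProductSet(Interval(-4/75, 7*sqrt(3)), {-4/5, 6/5, 5*sqrt(2), 3*E}), ProductSet(Interval(-3/61, 7*sqrt(3)), Interval(-4/9, 1/53)))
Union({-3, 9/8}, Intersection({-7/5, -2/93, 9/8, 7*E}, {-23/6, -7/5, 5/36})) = {-3, -7/5, 9/8}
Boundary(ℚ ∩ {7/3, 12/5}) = {7/3, 12/5}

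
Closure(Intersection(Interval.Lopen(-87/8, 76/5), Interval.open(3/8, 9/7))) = Interval(3/8, 9/7)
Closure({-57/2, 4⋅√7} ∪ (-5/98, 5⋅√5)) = {-57/2} ∪ [-5/98, 5⋅√5]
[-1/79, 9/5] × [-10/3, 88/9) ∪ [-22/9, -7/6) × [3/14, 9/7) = ([-22/9, -7/6) × [3/14, 9/7)) ∪ ([-1/79, 9/5] × [-10/3, 88/9))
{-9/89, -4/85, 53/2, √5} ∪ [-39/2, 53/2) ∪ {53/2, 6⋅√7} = [-39/2, 53/2]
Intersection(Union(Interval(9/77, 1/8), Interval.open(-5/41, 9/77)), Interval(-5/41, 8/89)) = Interval.Lopen(-5/41, 8/89)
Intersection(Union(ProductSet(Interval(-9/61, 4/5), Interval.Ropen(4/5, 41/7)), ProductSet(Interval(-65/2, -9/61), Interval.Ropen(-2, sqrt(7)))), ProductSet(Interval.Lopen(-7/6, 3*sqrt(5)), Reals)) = Union(ProductSet(Interval.Lopen(-7/6, -9/61), Interval.Ropen(-2, sqrt(7))), ProductSet(Interval(-9/61, 4/5), Interval.Ropen(4/5, 41/7)))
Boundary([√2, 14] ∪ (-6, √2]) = {-6, 14}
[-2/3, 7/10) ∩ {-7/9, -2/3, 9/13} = {-2/3, 9/13}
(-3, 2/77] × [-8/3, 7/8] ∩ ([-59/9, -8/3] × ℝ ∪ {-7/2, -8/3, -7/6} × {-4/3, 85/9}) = ({-8/3, -7/6} × {-4/3}) ∪ ((-3, -8/3] × [-8/3, 7/8])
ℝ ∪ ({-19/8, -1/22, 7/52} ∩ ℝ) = ℝ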